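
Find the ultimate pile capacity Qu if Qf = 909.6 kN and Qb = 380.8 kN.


Using Qu = Qf + Qb
Qu = 909.6 + 380.8
Qu = 1290.4 kN


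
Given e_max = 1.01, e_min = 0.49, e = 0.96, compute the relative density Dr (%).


Using Dr = (e_max - e) / (e_max - e_min) * 100
e_max - e = 1.01 - 0.96 = 0.05
e_max - e_min = 1.01 - 0.49 = 0.52
Dr = 0.05 / 0.52 * 100
Dr = 9.62 %


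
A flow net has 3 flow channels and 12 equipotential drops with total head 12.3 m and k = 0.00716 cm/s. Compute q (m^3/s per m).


Convert k to m/s for unit consistency with H:
k = 0.00716 cm/s = 0.00716 / 100 m/s = 7.16e-05 m/s
Using q = k * H * Nf / Nd
Nf / Nd = 3 / 12 = 0.25
q = 7.16e-05 * 12.3 * 0.25
q = 0.0002202 m^3/s per m


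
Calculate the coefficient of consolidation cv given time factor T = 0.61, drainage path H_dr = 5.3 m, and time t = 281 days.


Using cv = T * H_dr^2 / t
H_dr^2 = 5.3^2 = 28.09
cv = 0.61 * 28.09 / 281
cv = 0.06098 m^2/day


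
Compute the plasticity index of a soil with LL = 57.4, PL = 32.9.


Using PI = LL - PL
PI = 57.4 - 32.9
PI = 24.5


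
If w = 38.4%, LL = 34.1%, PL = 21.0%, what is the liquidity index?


First compute the plasticity index:
PI = LL - PL = 34.1 - 21.0 = 13.1
Then compute the liquidity index:
LI = (w - PL) / PI
LI = (38.4 - 21.0) / 13.1
LI = 1.328


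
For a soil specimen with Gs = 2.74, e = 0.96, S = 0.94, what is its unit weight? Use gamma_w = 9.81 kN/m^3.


Using gamma = gamma_w * (Gs + S*e) / (1 + e)
Numerator: Gs + S*e = 2.74 + 0.94*0.96 = 3.6424
Denominator: 1 + e = 1 + 0.96 = 1.96
gamma = 9.81 * 3.6424 / 1.96
gamma = 18.231 kN/m^3


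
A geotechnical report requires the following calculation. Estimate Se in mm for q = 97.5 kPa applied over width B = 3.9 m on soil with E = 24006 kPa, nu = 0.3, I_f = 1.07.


Using Se = q * B * (1 - nu^2) * I_f / E
1 - nu^2 = 1 - 0.3^2 = 0.91
Se = 97.5 * 3.9 * 0.91 * 1.07 / 24006
Se = 0.015423 m
Convert to mm: Se = 0.015423 * 1000 = 15.423 mm


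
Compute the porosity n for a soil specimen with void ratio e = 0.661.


Result: 0.398

Derivation:
Using the relation n = e / (1 + e)
n = 0.661 / (1 + 0.661)
n = 0.661 / 1.661
n = 0.398


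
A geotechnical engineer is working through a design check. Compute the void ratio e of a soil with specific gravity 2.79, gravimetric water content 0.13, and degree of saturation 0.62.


Result: 0.585

Derivation:
Using the relation e = Gs * w / S
e = 2.79 * 0.13 / 0.62
e = 0.585


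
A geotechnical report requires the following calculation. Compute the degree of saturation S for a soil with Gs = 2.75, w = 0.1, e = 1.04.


Using S = Gs * w / e
S = 2.75 * 0.1 / 1.04
S = 0.2644


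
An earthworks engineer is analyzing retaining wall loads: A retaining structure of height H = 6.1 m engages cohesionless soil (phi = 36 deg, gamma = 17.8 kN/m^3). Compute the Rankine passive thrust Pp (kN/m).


Result: 1275.61 kN/m

Derivation:
Compute passive earth pressure coefficient:
Kp = tan^2(45 + phi/2) = tan^2(63.0) = 3.85184
Compute passive force:
Pp = 0.5 * Kp * gamma * H^2
Pp = 0.5 * 3.85184 * 17.8 * 6.1^2
Pp = 1275.61 kN/m


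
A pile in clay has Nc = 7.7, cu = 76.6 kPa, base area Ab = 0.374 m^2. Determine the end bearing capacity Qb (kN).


Result: 220.59 kN

Derivation:
Using Qb = Nc * cu * Ab
Qb = 7.7 * 76.6 * 0.374
Qb = 220.59 kN


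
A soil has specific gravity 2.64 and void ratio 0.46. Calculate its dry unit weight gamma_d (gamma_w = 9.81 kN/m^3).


Using gamma_d = Gs * gamma_w / (1 + e)
gamma_d = 2.64 * 9.81 / (1 + 0.46)
gamma_d = 2.64 * 9.81 / 1.46
gamma_d = 17.739 kN/m^3


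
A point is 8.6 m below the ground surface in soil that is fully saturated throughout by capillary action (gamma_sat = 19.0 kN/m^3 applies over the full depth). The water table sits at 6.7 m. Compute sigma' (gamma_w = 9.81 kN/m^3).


Result: 144.76 kPa

Derivation:
Total stress = gamma_sat * depth
sigma = 19.0 * 8.6 = 163.4 kPa
Pore water pressure u = gamma_w * (depth - d_wt)
u = 9.81 * (8.6 - 6.7) = 18.639 kPa
Effective stress = sigma - u
sigma' = 163.4 - 18.639 = 144.76 kPa


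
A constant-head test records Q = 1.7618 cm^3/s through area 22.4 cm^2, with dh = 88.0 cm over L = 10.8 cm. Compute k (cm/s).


Compute hydraulic gradient:
i = dh / L = 88.0 / 10.8 = 8.14815
Then apply Darcy's law:
k = Q / (A * i)
k = 1.7618 / (22.4 * 8.14815)
k = 1.7618 / 182.519
k = 0.009653 cm/s


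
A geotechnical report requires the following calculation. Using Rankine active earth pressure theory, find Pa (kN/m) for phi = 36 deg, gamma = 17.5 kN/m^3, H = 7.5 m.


Compute active earth pressure coefficient:
Ka = tan^2(45 - phi/2) = tan^2(27.0) = 0.259616
Compute active force:
Pa = 0.5 * Ka * gamma * H^2
Pa = 0.5 * 0.259616 * 17.5 * 7.5^2
Pa = 127.78 kN/m


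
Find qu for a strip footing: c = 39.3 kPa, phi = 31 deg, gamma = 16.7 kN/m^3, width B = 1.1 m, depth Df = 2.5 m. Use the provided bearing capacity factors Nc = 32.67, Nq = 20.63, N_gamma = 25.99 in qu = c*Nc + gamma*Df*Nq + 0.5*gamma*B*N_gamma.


Compute qu = c*Nc + gamma*Df*Nq + 0.5*gamma*B*N_gamma
Term 1: 39.3 * 32.67 = 1283.931
Term 2: 16.7 * 2.5 * 20.63 = 861.3025
Term 3: 0.5 * 16.7 * 1.1 * 25.99 = 238.71815
qu = 1283.931 + 861.3025 + 238.71815
qu = 2383.95 kPa


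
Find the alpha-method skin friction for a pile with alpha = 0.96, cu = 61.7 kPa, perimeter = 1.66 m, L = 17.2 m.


Result: 1691.19 kN

Derivation:
Using Qs = alpha * cu * perimeter * L
Qs = 0.96 * 61.7 * 1.66 * 17.2
Qs = 1691.19 kN


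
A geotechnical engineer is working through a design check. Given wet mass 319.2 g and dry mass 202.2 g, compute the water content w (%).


Using w = (m_wet - m_dry) / m_dry * 100
m_wet - m_dry = 319.2 - 202.2 = 117.0 g
w = 117.0 / 202.2 * 100
w = 57.86 %


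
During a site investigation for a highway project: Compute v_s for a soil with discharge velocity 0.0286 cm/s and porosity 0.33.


Result: 0.08667 cm/s

Derivation:
Using v_s = v_d / n
v_s = 0.0286 / 0.33
v_s = 0.08667 cm/s


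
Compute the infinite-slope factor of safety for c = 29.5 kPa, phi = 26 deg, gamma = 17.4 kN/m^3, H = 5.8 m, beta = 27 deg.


Using Fs = c / (gamma*H*sin(beta)*cos(beta)) + tan(phi)/tan(beta)
Cohesion contribution = 29.5 / (17.4*5.8*sin(27)*cos(27))
Cohesion contribution = 0.722632
Friction contribution = tan(26)/tan(27) = 0.957229
Fs = 0.722632 + 0.957229
Fs = 1.68


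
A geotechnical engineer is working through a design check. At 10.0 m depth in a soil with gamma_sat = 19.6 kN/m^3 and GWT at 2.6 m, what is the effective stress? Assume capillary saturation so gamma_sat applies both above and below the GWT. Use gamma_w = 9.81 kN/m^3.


Total stress = gamma_sat * depth
sigma = 19.6 * 10.0 = 196.0 kPa
Pore water pressure u = gamma_w * (depth - d_wt)
u = 9.81 * (10.0 - 2.6) = 72.594 kPa
Effective stress = sigma - u
sigma' = 196.0 - 72.594 = 123.41 kPa


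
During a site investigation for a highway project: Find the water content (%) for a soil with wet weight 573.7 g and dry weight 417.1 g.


Result: 37.54 %

Derivation:
Using w = (m_wet - m_dry) / m_dry * 100
m_wet - m_dry = 573.7 - 417.1 = 156.6 g
w = 156.6 / 417.1 * 100
w = 37.54 %


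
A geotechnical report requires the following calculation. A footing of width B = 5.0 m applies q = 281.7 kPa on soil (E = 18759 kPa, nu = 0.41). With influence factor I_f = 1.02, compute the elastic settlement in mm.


Using Se = q * B * (1 - nu^2) * I_f / E
1 - nu^2 = 1 - 0.41^2 = 0.8319
Se = 281.7 * 5.0 * 0.8319 * 1.02 / 18759
Se = 0.063712 m
Convert to mm: Se = 0.063712 * 1000 = 63.712 mm


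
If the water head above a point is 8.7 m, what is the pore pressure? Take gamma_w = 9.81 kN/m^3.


Using u = gamma_w * h_w
u = 9.81 * 8.7
u = 85.35 kPa


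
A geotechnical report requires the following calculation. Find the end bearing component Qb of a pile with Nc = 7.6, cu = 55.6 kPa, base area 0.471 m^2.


Result: 199.03 kN

Derivation:
Using Qb = Nc * cu * Ab
Qb = 7.6 * 55.6 * 0.471
Qb = 199.03 kN


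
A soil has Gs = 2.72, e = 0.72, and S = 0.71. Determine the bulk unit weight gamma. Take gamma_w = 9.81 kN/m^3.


Using gamma = gamma_w * (Gs + S*e) / (1 + e)
Numerator: Gs + S*e = 2.72 + 0.71*0.72 = 3.2312
Denominator: 1 + e = 1 + 0.72 = 1.72
gamma = 9.81 * 3.2312 / 1.72
gamma = 18.429 kN/m^3


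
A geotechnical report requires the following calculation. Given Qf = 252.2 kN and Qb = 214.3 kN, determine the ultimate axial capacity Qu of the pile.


Using Qu = Qf + Qb
Qu = 252.2 + 214.3
Qu = 466.5 kN


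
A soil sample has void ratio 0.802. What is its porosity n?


Using the relation n = e / (1 + e)
n = 0.802 / (1 + 0.802)
n = 0.802 / 1.802
n = 0.4451


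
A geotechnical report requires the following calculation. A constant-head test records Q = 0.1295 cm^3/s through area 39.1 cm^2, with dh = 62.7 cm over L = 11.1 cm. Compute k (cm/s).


Result: 0.000586 cm/s

Derivation:
Compute hydraulic gradient:
i = dh / L = 62.7 / 11.1 = 5.64865
Then apply Darcy's law:
k = Q / (A * i)
k = 0.1295 / (39.1 * 5.64865)
k = 0.1295 / 220.862
k = 0.000586 cm/s


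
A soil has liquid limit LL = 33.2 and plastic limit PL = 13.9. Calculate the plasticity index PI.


Using PI = LL - PL
PI = 33.2 - 13.9
PI = 19.3


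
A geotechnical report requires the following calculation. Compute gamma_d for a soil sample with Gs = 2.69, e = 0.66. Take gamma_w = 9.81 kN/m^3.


Using gamma_d = Gs * gamma_w / (1 + e)
gamma_d = 2.69 * 9.81 / (1 + 0.66)
gamma_d = 2.69 * 9.81 / 1.66
gamma_d = 15.897 kN/m^3


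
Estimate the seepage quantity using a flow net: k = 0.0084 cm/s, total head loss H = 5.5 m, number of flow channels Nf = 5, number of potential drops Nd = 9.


Convert k to m/s for unit consistency with H:
k = 0.0084 cm/s = 0.0084 / 100 m/s = 8.4e-05 m/s
Using q = k * H * Nf / Nd
Nf / Nd = 5 / 9 = 0.5556
q = 8.4e-05 * 5.5 * 0.5556
q = 0.0002567 m^3/s per m


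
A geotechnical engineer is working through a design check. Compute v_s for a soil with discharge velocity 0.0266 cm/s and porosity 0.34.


Using v_s = v_d / n
v_s = 0.0266 / 0.34
v_s = 0.07824 cm/s


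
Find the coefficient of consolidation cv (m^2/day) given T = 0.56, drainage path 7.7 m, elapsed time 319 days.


Result: 0.10408 m^2/day

Derivation:
Using cv = T * H_dr^2 / t
H_dr^2 = 7.7^2 = 59.29
cv = 0.56 * 59.29 / 319
cv = 0.10408 m^2/day


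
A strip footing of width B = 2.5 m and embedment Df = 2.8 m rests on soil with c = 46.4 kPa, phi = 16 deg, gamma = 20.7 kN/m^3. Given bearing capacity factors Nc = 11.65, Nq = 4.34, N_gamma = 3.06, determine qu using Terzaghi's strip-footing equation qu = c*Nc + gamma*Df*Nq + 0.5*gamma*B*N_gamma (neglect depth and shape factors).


Compute qu = c*Nc + gamma*Df*Nq + 0.5*gamma*B*N_gamma
Term 1: 46.4 * 11.65 = 540.56
Term 2: 20.7 * 2.8 * 4.34 = 251.5464
Term 3: 0.5 * 20.7 * 2.5 * 3.06 = 79.1775
qu = 540.56 + 251.5464 + 79.1775
qu = 871.28 kPa


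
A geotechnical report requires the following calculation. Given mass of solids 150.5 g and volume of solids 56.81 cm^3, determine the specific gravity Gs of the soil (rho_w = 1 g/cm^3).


Using Gs = m_s / (V_s * rho_w)
Since rho_w = 1 g/cm^3:
Gs = 150.5 / 56.81
Gs = 2.649


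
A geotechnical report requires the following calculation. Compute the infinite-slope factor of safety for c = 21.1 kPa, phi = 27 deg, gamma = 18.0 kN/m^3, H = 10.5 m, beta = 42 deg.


Result: 0.79

Derivation:
Using Fs = c / (gamma*H*sin(beta)*cos(beta)) + tan(phi)/tan(beta)
Cohesion contribution = 21.1 / (18.0*10.5*sin(42)*cos(42))
Cohesion contribution = 0.22451
Friction contribution = tan(27)/tan(42) = 0.565885
Fs = 0.22451 + 0.565885
Fs = 0.79


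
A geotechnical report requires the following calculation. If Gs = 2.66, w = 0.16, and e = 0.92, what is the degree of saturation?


Using S = Gs * w / e
S = 2.66 * 0.16 / 0.92
S = 0.4626


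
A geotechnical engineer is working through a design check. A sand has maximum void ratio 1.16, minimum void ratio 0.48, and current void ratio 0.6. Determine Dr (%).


Using Dr = (e_max - e) / (e_max - e_min) * 100
e_max - e = 1.16 - 0.6 = 0.56
e_max - e_min = 1.16 - 0.48 = 0.68
Dr = 0.56 / 0.68 * 100
Dr = 82.35 %


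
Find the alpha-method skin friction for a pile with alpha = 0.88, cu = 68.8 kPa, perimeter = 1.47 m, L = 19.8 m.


Result: 1762.19 kN

Derivation:
Using Qs = alpha * cu * perimeter * L
Qs = 0.88 * 68.8 * 1.47 * 19.8
Qs = 1762.19 kN


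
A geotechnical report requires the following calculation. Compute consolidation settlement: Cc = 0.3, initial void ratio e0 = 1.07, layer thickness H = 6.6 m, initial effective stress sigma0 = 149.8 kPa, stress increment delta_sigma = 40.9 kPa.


Result: 0.1003 m

Derivation:
Using Sc = Cc * H / (1 + e0) * log10((sigma0 + delta_sigma) / sigma0)
Stress ratio = (149.8 + 40.9) / 149.8 = 1.27303
log10(1.27303) = 0.104839
Cc * H / (1 + e0) = 0.3 * 6.6 / (1 + 1.07) = 0.956522
Sc = 0.956522 * 0.104839
Sc = 0.1003 m


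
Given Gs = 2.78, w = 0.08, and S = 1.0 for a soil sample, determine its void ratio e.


Using the relation e = Gs * w / S
e = 2.78 * 0.08 / 1.0
e = 0.2224


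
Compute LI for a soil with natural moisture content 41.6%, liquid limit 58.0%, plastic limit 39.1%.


Result: 0.132

Derivation:
First compute the plasticity index:
PI = LL - PL = 58.0 - 39.1 = 18.9
Then compute the liquidity index:
LI = (w - PL) / PI
LI = (41.6 - 39.1) / 18.9
LI = 0.132


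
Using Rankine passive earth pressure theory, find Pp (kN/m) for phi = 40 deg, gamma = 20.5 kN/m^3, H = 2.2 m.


Result: 228.15 kN/m

Derivation:
Compute passive earth pressure coefficient:
Kp = tan^2(45 + phi/2) = tan^2(65.0) = 4.59891
Compute passive force:
Pp = 0.5 * Kp * gamma * H^2
Pp = 0.5 * 4.59891 * 20.5 * 2.2^2
Pp = 228.15 kN/m


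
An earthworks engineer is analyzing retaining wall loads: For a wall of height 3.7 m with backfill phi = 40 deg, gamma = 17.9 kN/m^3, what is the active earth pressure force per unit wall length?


Compute active earth pressure coefficient:
Ka = tan^2(45 - phi/2) = tan^2(25.0) = 0.217443
Compute active force:
Pa = 0.5 * Ka * gamma * H^2
Pa = 0.5 * 0.217443 * 17.9 * 3.7^2
Pa = 26.64 kN/m


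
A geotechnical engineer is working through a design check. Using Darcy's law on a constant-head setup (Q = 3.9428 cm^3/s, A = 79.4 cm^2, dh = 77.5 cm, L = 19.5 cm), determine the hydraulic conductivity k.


Compute hydraulic gradient:
i = dh / L = 77.5 / 19.5 = 3.97436
Then apply Darcy's law:
k = Q / (A * i)
k = 3.9428 / (79.4 * 3.97436)
k = 3.9428 / 315.564
k = 0.012494 cm/s


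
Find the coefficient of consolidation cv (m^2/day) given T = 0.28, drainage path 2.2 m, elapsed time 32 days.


Result: 0.04235 m^2/day

Derivation:
Using cv = T * H_dr^2 / t
H_dr^2 = 2.2^2 = 4.84
cv = 0.28 * 4.84 / 32
cv = 0.04235 m^2/day


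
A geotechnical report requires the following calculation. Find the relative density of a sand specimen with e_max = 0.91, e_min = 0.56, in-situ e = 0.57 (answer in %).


Using Dr = (e_max - e) / (e_max - e_min) * 100
e_max - e = 0.91 - 0.57 = 0.34
e_max - e_min = 0.91 - 0.56 = 0.35
Dr = 0.34 / 0.35 * 100
Dr = 97.14 %


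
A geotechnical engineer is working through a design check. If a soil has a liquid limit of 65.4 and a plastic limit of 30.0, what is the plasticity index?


Using PI = LL - PL
PI = 65.4 - 30.0
PI = 35.4


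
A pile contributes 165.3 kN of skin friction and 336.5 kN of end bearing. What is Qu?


Using Qu = Qf + Qb
Qu = 165.3 + 336.5
Qu = 501.8 kN


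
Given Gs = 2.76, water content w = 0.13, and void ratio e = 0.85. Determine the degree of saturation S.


Result: 0.4221

Derivation:
Using S = Gs * w / e
S = 2.76 * 0.13 / 0.85
S = 0.4221


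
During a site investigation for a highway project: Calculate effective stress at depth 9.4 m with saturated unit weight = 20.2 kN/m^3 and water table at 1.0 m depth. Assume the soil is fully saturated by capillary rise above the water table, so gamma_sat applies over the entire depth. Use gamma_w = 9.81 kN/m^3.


Result: 107.48 kPa

Derivation:
Total stress = gamma_sat * depth
sigma = 20.2 * 9.4 = 189.88 kPa
Pore water pressure u = gamma_w * (depth - d_wt)
u = 9.81 * (9.4 - 1.0) = 82.404 kPa
Effective stress = sigma - u
sigma' = 189.88 - 82.404 = 107.48 kPa


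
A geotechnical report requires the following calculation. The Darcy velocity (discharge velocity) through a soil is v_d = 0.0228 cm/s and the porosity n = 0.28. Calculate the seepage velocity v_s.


Using v_s = v_d / n
v_s = 0.0228 / 0.28
v_s = 0.08143 cm/s


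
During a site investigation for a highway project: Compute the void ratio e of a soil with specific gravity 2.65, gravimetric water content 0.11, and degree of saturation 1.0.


Using the relation e = Gs * w / S
e = 2.65 * 0.11 / 1.0
e = 0.2915


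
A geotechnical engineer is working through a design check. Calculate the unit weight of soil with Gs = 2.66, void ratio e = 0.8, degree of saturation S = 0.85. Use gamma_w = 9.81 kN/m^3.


Result: 18.203 kN/m^3

Derivation:
Using gamma = gamma_w * (Gs + S*e) / (1 + e)
Numerator: Gs + S*e = 2.66 + 0.85*0.8 = 3.34
Denominator: 1 + e = 1 + 0.8 = 1.8
gamma = 9.81 * 3.34 / 1.8
gamma = 18.203 kN/m^3


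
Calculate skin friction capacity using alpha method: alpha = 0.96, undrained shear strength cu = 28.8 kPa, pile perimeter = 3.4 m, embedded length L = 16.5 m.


Result: 1551.05 kN

Derivation:
Using Qs = alpha * cu * perimeter * L
Qs = 0.96 * 28.8 * 3.4 * 16.5
Qs = 1551.05 kN


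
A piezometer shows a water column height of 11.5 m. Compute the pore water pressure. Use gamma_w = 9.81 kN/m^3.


Using u = gamma_w * h_w
u = 9.81 * 11.5
u = 112.82 kPa


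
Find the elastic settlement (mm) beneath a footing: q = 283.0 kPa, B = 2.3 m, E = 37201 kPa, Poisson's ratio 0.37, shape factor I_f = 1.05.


Using Se = q * B * (1 - nu^2) * I_f / E
1 - nu^2 = 1 - 0.37^2 = 0.8631
Se = 283.0 * 2.3 * 0.8631 * 1.05 / 37201
Se = 0.015857 m
Convert to mm: Se = 0.015857 * 1000 = 15.857 mm


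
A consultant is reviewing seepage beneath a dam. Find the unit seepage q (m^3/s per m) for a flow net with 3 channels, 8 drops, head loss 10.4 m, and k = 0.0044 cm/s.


Convert k to m/s for unit consistency with H:
k = 0.0044 cm/s = 0.0044 / 100 m/s = 4.4e-05 m/s
Using q = k * H * Nf / Nd
Nf / Nd = 3 / 8 = 0.375
q = 4.4e-05 * 10.4 * 0.375
q = 0.0001716 m^3/s per m


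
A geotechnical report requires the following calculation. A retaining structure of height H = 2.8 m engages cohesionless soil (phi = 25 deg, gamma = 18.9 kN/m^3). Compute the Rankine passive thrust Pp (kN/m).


Compute passive earth pressure coefficient:
Kp = tan^2(45 + phi/2) = tan^2(57.5) = 2.463913
Compute passive force:
Pp = 0.5 * Kp * gamma * H^2
Pp = 0.5 * 2.463913 * 18.9 * 2.8^2
Pp = 182.55 kN/m


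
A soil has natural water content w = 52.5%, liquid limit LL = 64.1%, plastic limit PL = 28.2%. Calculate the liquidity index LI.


First compute the plasticity index:
PI = LL - PL = 64.1 - 28.2 = 35.9
Then compute the liquidity index:
LI = (w - PL) / PI
LI = (52.5 - 28.2) / 35.9
LI = 0.677


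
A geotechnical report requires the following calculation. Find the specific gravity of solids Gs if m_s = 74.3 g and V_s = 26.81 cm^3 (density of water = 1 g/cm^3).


Using Gs = m_s / (V_s * rho_w)
Since rho_w = 1 g/cm^3:
Gs = 74.3 / 26.81
Gs = 2.771


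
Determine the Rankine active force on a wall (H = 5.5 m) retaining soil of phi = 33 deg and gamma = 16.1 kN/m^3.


Compute active earth pressure coefficient:
Ka = tan^2(45 - phi/2) = tan^2(28.5) = 0.294801
Compute active force:
Pa = 0.5 * Ka * gamma * H^2
Pa = 0.5 * 0.294801 * 16.1 * 5.5^2
Pa = 71.79 kN/m


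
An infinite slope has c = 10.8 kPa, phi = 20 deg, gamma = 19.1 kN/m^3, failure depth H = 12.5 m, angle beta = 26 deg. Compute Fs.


Result: 0.861

Derivation:
Using Fs = c / (gamma*H*sin(beta)*cos(beta)) + tan(phi)/tan(beta)
Cohesion contribution = 10.8 / (19.1*12.5*sin(26)*cos(26))
Cohesion contribution = 0.11481
Friction contribution = tan(20)/tan(26) = 0.74625
Fs = 0.11481 + 0.74625
Fs = 0.861


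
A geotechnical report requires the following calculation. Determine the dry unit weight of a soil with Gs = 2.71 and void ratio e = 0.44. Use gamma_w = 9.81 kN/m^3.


Result: 18.462 kN/m^3

Derivation:
Using gamma_d = Gs * gamma_w / (1 + e)
gamma_d = 2.71 * 9.81 / (1 + 0.44)
gamma_d = 2.71 * 9.81 / 1.44
gamma_d = 18.462 kN/m^3


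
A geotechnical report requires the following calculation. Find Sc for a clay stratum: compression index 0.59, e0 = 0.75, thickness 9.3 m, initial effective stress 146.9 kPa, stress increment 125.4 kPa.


Result: 0.8404 m

Derivation:
Using Sc = Cc * H / (1 + e0) * log10((sigma0 + delta_sigma) / sigma0)
Stress ratio = (146.9 + 125.4) / 146.9 = 1.85364
log10(1.85364) = 0.268026
Cc * H / (1 + e0) = 0.59 * 9.3 / (1 + 0.75) = 3.13543
Sc = 3.13543 * 0.268026
Sc = 0.8404 m


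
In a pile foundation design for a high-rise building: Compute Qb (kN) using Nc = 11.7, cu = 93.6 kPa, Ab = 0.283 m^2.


Using Qb = Nc * cu * Ab
Qb = 11.7 * 93.6 * 0.283
Qb = 309.92 kN


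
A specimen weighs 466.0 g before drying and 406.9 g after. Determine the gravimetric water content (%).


Using w = (m_wet - m_dry) / m_dry * 100
m_wet - m_dry = 466.0 - 406.9 = 59.1 g
w = 59.1 / 406.9 * 100
w = 14.52 %


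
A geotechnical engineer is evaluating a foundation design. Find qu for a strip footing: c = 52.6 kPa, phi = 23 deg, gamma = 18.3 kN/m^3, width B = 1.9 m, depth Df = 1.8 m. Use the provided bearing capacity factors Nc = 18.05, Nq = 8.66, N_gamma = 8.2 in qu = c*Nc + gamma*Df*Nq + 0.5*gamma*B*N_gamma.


Compute qu = c*Nc + gamma*Df*Nq + 0.5*gamma*B*N_gamma
Term 1: 52.6 * 18.05 = 949.43
Term 2: 18.3 * 1.8 * 8.66 = 285.2604
Term 3: 0.5 * 18.3 * 1.9 * 8.2 = 142.557
qu = 949.43 + 285.2604 + 142.557
qu = 1377.25 kPa


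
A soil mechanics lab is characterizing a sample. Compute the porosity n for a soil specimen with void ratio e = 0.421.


Result: 0.2963

Derivation:
Using the relation n = e / (1 + e)
n = 0.421 / (1 + 0.421)
n = 0.421 / 1.421
n = 0.2963


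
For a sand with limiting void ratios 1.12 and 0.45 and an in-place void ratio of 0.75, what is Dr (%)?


Using Dr = (e_max - e) / (e_max - e_min) * 100
e_max - e = 1.12 - 0.75 = 0.37
e_max - e_min = 1.12 - 0.45 = 0.67
Dr = 0.37 / 0.67 * 100
Dr = 55.22 %


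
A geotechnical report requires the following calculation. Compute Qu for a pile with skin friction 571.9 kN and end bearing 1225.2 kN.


Using Qu = Qf + Qb
Qu = 571.9 + 1225.2
Qu = 1797.1 kN


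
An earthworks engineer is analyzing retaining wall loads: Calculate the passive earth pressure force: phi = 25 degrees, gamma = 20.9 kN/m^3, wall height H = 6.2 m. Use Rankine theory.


Compute passive earth pressure coefficient:
Kp = tan^2(45 + phi/2) = tan^2(57.5) = 2.463913
Compute passive force:
Pp = 0.5 * Kp * gamma * H^2
Pp = 0.5 * 2.463913 * 20.9 * 6.2^2
Pp = 989.75 kN/m


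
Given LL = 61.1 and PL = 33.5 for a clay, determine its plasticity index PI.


Result: 27.6

Derivation:
Using PI = LL - PL
PI = 61.1 - 33.5
PI = 27.6


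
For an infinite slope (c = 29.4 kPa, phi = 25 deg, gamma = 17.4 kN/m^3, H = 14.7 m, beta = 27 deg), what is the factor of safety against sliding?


Using Fs = c / (gamma*H*sin(beta)*cos(beta)) + tan(phi)/tan(beta)
Cohesion contribution = 29.4 / (17.4*14.7*sin(27)*cos(27))
Cohesion contribution = 0.284154
Friction contribution = tan(25)/tan(27) = 0.91518
Fs = 0.284154 + 0.91518
Fs = 1.199


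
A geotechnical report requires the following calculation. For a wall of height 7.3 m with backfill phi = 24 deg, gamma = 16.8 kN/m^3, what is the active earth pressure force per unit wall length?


Result: 188.78 kN/m

Derivation:
Compute active earth pressure coefficient:
Ka = tan^2(45 - phi/2) = tan^2(33.0) = 0.42173
Compute active force:
Pa = 0.5 * Ka * gamma * H^2
Pa = 0.5 * 0.42173 * 16.8 * 7.3^2
Pa = 188.78 kN/m


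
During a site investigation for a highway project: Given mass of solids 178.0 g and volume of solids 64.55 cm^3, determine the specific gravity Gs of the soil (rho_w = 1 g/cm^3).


Result: 2.758

Derivation:
Using Gs = m_s / (V_s * rho_w)
Since rho_w = 1 g/cm^3:
Gs = 178.0 / 64.55
Gs = 2.758


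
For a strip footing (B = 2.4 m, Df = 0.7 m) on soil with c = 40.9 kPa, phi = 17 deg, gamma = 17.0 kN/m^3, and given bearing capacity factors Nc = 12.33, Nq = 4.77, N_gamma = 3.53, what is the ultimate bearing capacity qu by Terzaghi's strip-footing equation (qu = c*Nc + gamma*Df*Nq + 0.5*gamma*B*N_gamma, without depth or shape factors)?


Compute qu = c*Nc + gamma*Df*Nq + 0.5*gamma*B*N_gamma
Term 1: 40.9 * 12.33 = 504.297
Term 2: 17.0 * 0.7 * 4.77 = 56.763
Term 3: 0.5 * 17.0 * 2.4 * 3.53 = 72.012
qu = 504.297 + 56.763 + 72.012
qu = 633.07 kPa


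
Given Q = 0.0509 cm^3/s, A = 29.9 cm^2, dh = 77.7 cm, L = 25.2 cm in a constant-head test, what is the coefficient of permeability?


Result: 0.000552 cm/s

Derivation:
Compute hydraulic gradient:
i = dh / L = 77.7 / 25.2 = 3.08333
Then apply Darcy's law:
k = Q / (A * i)
k = 0.0509 / (29.9 * 3.08333)
k = 0.0509 / 92.1917
k = 0.000552 cm/s


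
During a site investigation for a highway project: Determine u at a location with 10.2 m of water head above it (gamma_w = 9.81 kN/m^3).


Using u = gamma_w * h_w
u = 9.81 * 10.2
u = 100.06 kPa


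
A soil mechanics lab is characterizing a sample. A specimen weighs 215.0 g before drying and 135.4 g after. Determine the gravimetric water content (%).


Result: 58.79 %

Derivation:
Using w = (m_wet - m_dry) / m_dry * 100
m_wet - m_dry = 215.0 - 135.4 = 79.6 g
w = 79.6 / 135.4 * 100
w = 58.79 %


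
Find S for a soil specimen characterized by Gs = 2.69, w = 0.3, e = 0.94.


Using S = Gs * w / e
S = 2.69 * 0.3 / 0.94
S = 0.8585


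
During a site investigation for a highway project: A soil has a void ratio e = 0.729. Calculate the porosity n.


Using the relation n = e / (1 + e)
n = 0.729 / (1 + 0.729)
n = 0.729 / 1.729
n = 0.4216


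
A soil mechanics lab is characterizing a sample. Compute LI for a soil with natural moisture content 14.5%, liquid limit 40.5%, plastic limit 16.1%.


First compute the plasticity index:
PI = LL - PL = 40.5 - 16.1 = 24.4
Then compute the liquidity index:
LI = (w - PL) / PI
LI = (14.5 - 16.1) / 24.4
LI = -0.066


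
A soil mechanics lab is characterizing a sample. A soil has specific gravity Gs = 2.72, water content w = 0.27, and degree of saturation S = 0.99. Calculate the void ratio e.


Using the relation e = Gs * w / S
e = 2.72 * 0.27 / 0.99
e = 0.7418


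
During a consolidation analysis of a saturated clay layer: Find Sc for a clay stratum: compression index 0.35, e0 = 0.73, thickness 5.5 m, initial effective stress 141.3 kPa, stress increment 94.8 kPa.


Result: 0.2481 m

Derivation:
Using Sc = Cc * H / (1 + e0) * log10((sigma0 + delta_sigma) / sigma0)
Stress ratio = (141.3 + 94.8) / 141.3 = 1.67091
log10(1.67091) = 0.222954
Cc * H / (1 + e0) = 0.35 * 5.5 / (1 + 0.73) = 1.11272
Sc = 1.11272 * 0.222954
Sc = 0.2481 m


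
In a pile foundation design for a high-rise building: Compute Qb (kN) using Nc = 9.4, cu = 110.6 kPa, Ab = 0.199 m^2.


Using Qb = Nc * cu * Ab
Qb = 9.4 * 110.6 * 0.199
Qb = 206.89 kN


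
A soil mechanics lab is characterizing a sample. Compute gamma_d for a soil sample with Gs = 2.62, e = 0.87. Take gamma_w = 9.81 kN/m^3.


Result: 13.744 kN/m^3

Derivation:
Using gamma_d = Gs * gamma_w / (1 + e)
gamma_d = 2.62 * 9.81 / (1 + 0.87)
gamma_d = 2.62 * 9.81 / 1.87
gamma_d = 13.744 kN/m^3


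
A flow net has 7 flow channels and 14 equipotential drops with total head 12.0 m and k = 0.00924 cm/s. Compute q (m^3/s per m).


Convert k to m/s for unit consistency with H:
k = 0.00924 cm/s = 0.00924 / 100 m/s = 9.24e-05 m/s
Using q = k * H * Nf / Nd
Nf / Nd = 7 / 14 = 0.5
q = 9.24e-05 * 12.0 * 0.5
q = 0.0005544 m^3/s per m


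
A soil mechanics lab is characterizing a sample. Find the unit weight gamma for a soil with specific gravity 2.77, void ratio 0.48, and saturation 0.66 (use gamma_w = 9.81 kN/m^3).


Using gamma = gamma_w * (Gs + S*e) / (1 + e)
Numerator: Gs + S*e = 2.77 + 0.66*0.48 = 3.0868
Denominator: 1 + e = 1 + 0.48 = 1.48
gamma = 9.81 * 3.0868 / 1.48
gamma = 20.46 kN/m^3


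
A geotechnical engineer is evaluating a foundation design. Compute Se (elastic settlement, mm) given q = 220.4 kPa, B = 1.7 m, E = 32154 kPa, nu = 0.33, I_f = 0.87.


Using Se = q * B * (1 - nu^2) * I_f / E
1 - nu^2 = 1 - 0.33^2 = 0.8911
Se = 220.4 * 1.7 * 0.8911 * 0.87 / 32154
Se = 0.009034 m
Convert to mm: Se = 0.009034 * 1000 = 9.034 mm


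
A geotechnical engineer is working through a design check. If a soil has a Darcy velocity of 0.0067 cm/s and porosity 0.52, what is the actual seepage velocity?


Result: 0.01288 cm/s

Derivation:
Using v_s = v_d / n
v_s = 0.0067 / 0.52
v_s = 0.01288 cm/s


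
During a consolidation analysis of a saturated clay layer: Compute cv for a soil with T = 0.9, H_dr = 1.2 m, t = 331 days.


Result: 0.00392 m^2/day

Derivation:
Using cv = T * H_dr^2 / t
H_dr^2 = 1.2^2 = 1.44
cv = 0.9 * 1.44 / 331
cv = 0.00392 m^2/day


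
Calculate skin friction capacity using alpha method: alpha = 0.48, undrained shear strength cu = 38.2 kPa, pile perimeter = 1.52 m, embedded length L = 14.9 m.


Using Qs = alpha * cu * perimeter * L
Qs = 0.48 * 38.2 * 1.52 * 14.9
Qs = 415.27 kN


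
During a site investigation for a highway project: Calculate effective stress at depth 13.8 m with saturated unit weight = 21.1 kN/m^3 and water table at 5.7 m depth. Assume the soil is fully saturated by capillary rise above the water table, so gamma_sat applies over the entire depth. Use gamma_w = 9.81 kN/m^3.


Result: 211.72 kPa

Derivation:
Total stress = gamma_sat * depth
sigma = 21.1 * 13.8 = 291.18 kPa
Pore water pressure u = gamma_w * (depth - d_wt)
u = 9.81 * (13.8 - 5.7) = 79.461 kPa
Effective stress = sigma - u
sigma' = 291.18 - 79.461 = 211.72 kPa


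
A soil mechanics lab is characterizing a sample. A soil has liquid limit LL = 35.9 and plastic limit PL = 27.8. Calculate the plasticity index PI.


Using PI = LL - PL
PI = 35.9 - 27.8
PI = 8.1


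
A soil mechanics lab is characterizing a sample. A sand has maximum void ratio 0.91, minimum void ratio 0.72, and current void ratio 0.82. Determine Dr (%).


Result: 47.37 %

Derivation:
Using Dr = (e_max - e) / (e_max - e_min) * 100
e_max - e = 0.91 - 0.82 = 0.09
e_max - e_min = 0.91 - 0.72 = 0.19
Dr = 0.09 / 0.19 * 100
Dr = 47.37 %


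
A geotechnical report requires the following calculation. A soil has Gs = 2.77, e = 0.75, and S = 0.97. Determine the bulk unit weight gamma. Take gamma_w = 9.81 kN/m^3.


Using gamma = gamma_w * (Gs + S*e) / (1 + e)
Numerator: Gs + S*e = 2.77 + 0.97*0.75 = 3.4975
Denominator: 1 + e = 1 + 0.75 = 1.75
gamma = 9.81 * 3.4975 / 1.75
gamma = 19.606 kN/m^3


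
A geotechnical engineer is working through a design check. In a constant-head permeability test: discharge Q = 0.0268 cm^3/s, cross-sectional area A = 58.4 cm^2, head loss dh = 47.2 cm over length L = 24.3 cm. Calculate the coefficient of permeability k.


Compute hydraulic gradient:
i = dh / L = 47.2 / 24.3 = 1.94239
Then apply Darcy's law:
k = Q / (A * i)
k = 0.0268 / (58.4 * 1.94239)
k = 0.0268 / 113.435
k = 0.000236 cm/s


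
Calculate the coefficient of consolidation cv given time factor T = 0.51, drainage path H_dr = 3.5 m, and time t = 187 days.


Using cv = T * H_dr^2 / t
H_dr^2 = 3.5^2 = 12.25
cv = 0.51 * 12.25 / 187
cv = 0.03341 m^2/day


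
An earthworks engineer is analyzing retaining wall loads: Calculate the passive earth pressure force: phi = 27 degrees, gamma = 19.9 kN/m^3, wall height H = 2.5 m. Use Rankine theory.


Compute passive earth pressure coefficient:
Kp = tan^2(45 + phi/2) = tan^2(58.5) = 2.66294
Compute passive force:
Pp = 0.5 * Kp * gamma * H^2
Pp = 0.5 * 2.66294 * 19.9 * 2.5^2
Pp = 165.6 kN/m


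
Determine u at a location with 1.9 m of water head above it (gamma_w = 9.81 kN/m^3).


Using u = gamma_w * h_w
u = 9.81 * 1.9
u = 18.64 kPa


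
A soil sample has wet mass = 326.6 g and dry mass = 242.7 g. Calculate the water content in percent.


Result: 34.57 %

Derivation:
Using w = (m_wet - m_dry) / m_dry * 100
m_wet - m_dry = 326.6 - 242.7 = 83.9 g
w = 83.9 / 242.7 * 100
w = 34.57 %


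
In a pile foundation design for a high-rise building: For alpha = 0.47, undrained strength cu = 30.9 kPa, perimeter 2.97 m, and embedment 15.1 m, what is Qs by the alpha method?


Using Qs = alpha * cu * perimeter * L
Qs = 0.47 * 30.9 * 2.97 * 15.1
Qs = 651.31 kN


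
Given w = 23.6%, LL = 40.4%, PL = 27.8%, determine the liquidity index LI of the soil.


Result: -0.333

Derivation:
First compute the plasticity index:
PI = LL - PL = 40.4 - 27.8 = 12.6
Then compute the liquidity index:
LI = (w - PL) / PI
LI = (23.6 - 27.8) / 12.6
LI = -0.333


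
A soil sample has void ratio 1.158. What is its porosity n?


Result: 0.5366

Derivation:
Using the relation n = e / (1 + e)
n = 1.158 / (1 + 1.158)
n = 1.158 / 2.158
n = 0.5366


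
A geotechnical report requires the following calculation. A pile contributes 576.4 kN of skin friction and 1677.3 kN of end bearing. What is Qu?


Using Qu = Qf + Qb
Qu = 576.4 + 1677.3
Qu = 2253.7 kN


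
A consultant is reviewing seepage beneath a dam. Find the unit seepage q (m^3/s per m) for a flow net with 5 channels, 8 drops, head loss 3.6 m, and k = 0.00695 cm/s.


Convert k to m/s for unit consistency with H:
k = 0.00695 cm/s = 0.00695 / 100 m/s = 6.95e-05 m/s
Using q = k * H * Nf / Nd
Nf / Nd = 5 / 8 = 0.625
q = 6.95e-05 * 3.6 * 0.625
q = 0.0001564 m^3/s per m


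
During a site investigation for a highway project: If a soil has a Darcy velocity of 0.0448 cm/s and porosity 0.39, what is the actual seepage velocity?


Result: 0.11487 cm/s

Derivation:
Using v_s = v_d / n
v_s = 0.0448 / 0.39
v_s = 0.11487 cm/s


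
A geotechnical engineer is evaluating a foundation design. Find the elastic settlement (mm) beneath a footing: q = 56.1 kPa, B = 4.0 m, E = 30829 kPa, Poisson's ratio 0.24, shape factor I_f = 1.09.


Result: 7.477 mm

Derivation:
Using Se = q * B * (1 - nu^2) * I_f / E
1 - nu^2 = 1 - 0.24^2 = 0.9424
Se = 56.1 * 4.0 * 0.9424 * 1.09 / 30829
Se = 0.007477 m
Convert to mm: Se = 0.007477 * 1000 = 7.477 mm


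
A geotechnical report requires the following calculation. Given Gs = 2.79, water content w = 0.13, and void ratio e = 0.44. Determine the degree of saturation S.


Using S = Gs * w / e
S = 2.79 * 0.13 / 0.44
S = 0.8243


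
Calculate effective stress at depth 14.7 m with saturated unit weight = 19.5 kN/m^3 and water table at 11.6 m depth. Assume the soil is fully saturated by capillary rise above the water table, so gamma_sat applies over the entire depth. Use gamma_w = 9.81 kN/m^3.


Total stress = gamma_sat * depth
sigma = 19.5 * 14.7 = 286.65 kPa
Pore water pressure u = gamma_w * (depth - d_wt)
u = 9.81 * (14.7 - 11.6) = 30.411 kPa
Effective stress = sigma - u
sigma' = 286.65 - 30.411 = 256.24 kPa


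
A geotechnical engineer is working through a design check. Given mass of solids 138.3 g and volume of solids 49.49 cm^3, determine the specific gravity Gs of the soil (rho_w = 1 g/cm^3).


Using Gs = m_s / (V_s * rho_w)
Since rho_w = 1 g/cm^3:
Gs = 138.3 / 49.49
Gs = 2.795


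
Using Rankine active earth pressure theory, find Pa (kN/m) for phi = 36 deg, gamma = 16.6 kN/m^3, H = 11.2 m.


Compute active earth pressure coefficient:
Ka = tan^2(45 - phi/2) = tan^2(27.0) = 0.259616
Compute active force:
Pa = 0.5 * Ka * gamma * H^2
Pa = 0.5 * 0.259616 * 16.6 * 11.2^2
Pa = 270.3 kN/m


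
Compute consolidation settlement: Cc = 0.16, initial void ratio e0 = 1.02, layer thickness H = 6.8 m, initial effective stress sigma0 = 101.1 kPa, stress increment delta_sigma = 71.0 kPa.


Using Sc = Cc * H / (1 + e0) * log10((sigma0 + delta_sigma) / sigma0)
Stress ratio = (101.1 + 71.0) / 101.1 = 1.70227
log10(1.70227) = 0.23103
Cc * H / (1 + e0) = 0.16 * 6.8 / (1 + 1.02) = 0.538614
Sc = 0.538614 * 0.23103
Sc = 0.1244 m


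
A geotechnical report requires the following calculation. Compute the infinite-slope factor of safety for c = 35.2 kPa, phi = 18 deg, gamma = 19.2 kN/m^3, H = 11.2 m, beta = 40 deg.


Result: 0.72

Derivation:
Using Fs = c / (gamma*H*sin(beta)*cos(beta)) + tan(phi)/tan(beta)
Cohesion contribution = 35.2 / (19.2*11.2*sin(40)*cos(40))
Cohesion contribution = 0.332431
Friction contribution = tan(18)/tan(40) = 0.387224
Fs = 0.332431 + 0.387224
Fs = 0.72


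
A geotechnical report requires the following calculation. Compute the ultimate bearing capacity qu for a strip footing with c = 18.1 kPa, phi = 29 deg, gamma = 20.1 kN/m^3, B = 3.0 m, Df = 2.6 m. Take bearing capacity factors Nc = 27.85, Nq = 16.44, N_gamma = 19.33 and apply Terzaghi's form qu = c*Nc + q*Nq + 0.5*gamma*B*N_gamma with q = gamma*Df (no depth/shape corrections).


Compute qu = c*Nc + gamma*Df*Nq + 0.5*gamma*B*N_gamma
Term 1: 18.1 * 27.85 = 504.085
Term 2: 20.1 * 2.6 * 16.44 = 859.1544
Term 3: 0.5 * 20.1 * 3.0 * 19.33 = 582.7995
qu = 504.085 + 859.1544 + 582.7995
qu = 1946.04 kPa


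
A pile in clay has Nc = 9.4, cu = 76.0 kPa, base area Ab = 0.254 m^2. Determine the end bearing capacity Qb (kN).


Using Qb = Nc * cu * Ab
Qb = 9.4 * 76.0 * 0.254
Qb = 181.46 kN


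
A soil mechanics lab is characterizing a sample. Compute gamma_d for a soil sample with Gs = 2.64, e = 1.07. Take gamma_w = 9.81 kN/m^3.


Result: 12.511 kN/m^3

Derivation:
Using gamma_d = Gs * gamma_w / (1 + e)
gamma_d = 2.64 * 9.81 / (1 + 1.07)
gamma_d = 2.64 * 9.81 / 2.07
gamma_d = 12.511 kN/m^3


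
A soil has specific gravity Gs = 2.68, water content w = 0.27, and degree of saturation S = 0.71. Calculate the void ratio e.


Using the relation e = Gs * w / S
e = 2.68 * 0.27 / 0.71
e = 1.0192


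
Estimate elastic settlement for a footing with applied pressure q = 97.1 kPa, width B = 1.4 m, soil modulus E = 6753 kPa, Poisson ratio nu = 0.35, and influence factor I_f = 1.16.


Using Se = q * B * (1 - nu^2) * I_f / E
1 - nu^2 = 1 - 0.35^2 = 0.8775
Se = 97.1 * 1.4 * 0.8775 * 1.16 / 6753
Se = 0.020491 m
Convert to mm: Se = 0.020491 * 1000 = 20.491 mm


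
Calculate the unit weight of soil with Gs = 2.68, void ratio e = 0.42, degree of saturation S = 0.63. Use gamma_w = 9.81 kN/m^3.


Using gamma = gamma_w * (Gs + S*e) / (1 + e)
Numerator: Gs + S*e = 2.68 + 0.63*0.42 = 2.9446
Denominator: 1 + e = 1 + 0.42 = 1.42
gamma = 9.81 * 2.9446 / 1.42
gamma = 20.343 kN/m^3


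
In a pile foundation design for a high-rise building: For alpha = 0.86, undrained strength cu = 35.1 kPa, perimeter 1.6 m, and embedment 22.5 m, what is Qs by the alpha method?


Using Qs = alpha * cu * perimeter * L
Qs = 0.86 * 35.1 * 1.6 * 22.5
Qs = 1086.7 kN


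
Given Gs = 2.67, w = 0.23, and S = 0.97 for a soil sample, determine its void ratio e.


Using the relation e = Gs * w / S
e = 2.67 * 0.23 / 0.97
e = 0.6331


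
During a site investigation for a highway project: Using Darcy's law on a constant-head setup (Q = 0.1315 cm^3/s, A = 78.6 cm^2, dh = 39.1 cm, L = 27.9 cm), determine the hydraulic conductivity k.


Compute hydraulic gradient:
i = dh / L = 39.1 / 27.9 = 1.40143
Then apply Darcy's law:
k = Q / (A * i)
k = 0.1315 / (78.6 * 1.40143)
k = 0.1315 / 110.153
k = 0.001194 cm/s


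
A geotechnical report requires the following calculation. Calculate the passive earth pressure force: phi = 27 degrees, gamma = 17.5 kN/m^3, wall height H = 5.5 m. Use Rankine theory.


Result: 704.85 kN/m

Derivation:
Compute passive earth pressure coefficient:
Kp = tan^2(45 + phi/2) = tan^2(58.5) = 2.66294
Compute passive force:
Pp = 0.5 * Kp * gamma * H^2
Pp = 0.5 * 2.66294 * 17.5 * 5.5^2
Pp = 704.85 kN/m


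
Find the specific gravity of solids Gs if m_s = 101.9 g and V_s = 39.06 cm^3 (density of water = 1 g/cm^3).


Using Gs = m_s / (V_s * rho_w)
Since rho_w = 1 g/cm^3:
Gs = 101.9 / 39.06
Gs = 2.609
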